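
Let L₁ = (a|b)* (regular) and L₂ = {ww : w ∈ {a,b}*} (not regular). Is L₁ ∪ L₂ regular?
Yes — L₁ ∪ L₂ is regular.

{ww} ⊆ (a|b)*, so L₁ ∪ L₂ = (a|b)*, which is regular.

Note that the bare facts "L₁ regular, L₂ non-regular" do not settle the question by themselves: the closure of regular languages under ∪, ∩, complement and difference applies only when BOTH operands are regular. With a non-regular operand the result can come out regular or non-regular depending on the specific languages, so one has to work out L₁ ∪ L₂ for this particular pair, as above.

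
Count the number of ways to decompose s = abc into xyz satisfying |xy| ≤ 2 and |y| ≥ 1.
3

For s = 'abc' with pumping length p = 2:

Constraints: |xy| ≤ 2, |y| > 0

Valid decompositions (|xy| ≤ p, |y| ≥ 1):
  • x='', y='a', z='bc'
  • x='a', y='b', z='c'
  • x='', y='ab', z='c'

Total count: 3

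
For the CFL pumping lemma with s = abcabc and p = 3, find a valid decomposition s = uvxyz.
u='ab', v='c', x='a', y='b', z='c'

For s = abcabc with pumping length p = 3:

One valid decomposition:
- u = 'ab'
- v = 'c'
- x = 'a'
- y = 'b'
- z = 'c'

Verification:
- uvxyz = 'ab' + 'c' + 'a' + 'b' + 'c' = abcabc ✓
- |vxy| = |'cab'| = 3 ≤ 3 ✓
- |vy| = |'cb'| = 2 > 0 ✓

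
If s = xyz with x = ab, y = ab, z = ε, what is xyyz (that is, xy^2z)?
ababab

Given x = 'ab', y = 'ab', z = '' and i = 2:

xy^2z = x + y·y·...·y (2 times) + z
       = 'ab' + 'ab'^2 + ''
       = 'ab' + 'abab' + ''
       = 'ababab'

The pumped string is 'ababab' with length 6.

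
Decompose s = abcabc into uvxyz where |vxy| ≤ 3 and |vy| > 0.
u='ab', v='c', x='a', y='b', z='c'

For s = abcabc with pumping length p = 3:

One valid decomposition:
- u = 'ab'
- v = 'c'
- x = 'a'
- y = 'b'
- z = 'c'

Verification:
- uvxyz = 'ab' + 'c' + 'a' + 'b' + 'c' = abcabc ✓
- |vxy| = |'cab'| = 3 ≤ 3 ✓
- |vy| = |'cb'| = 2 > 0 ✓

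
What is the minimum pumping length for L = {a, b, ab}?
p = 3

For a finite language L, the pumping lemma holds vacuously if p > max|s| for s ∈ L.

The longest string in L = {a, b, ab} has length 2.
If p = 3, then no string s ∈ L has |s| ≥ p, so the condition is vacuously true.

The minimum pumping length is p = 3.

Why no smaller p works: for any p ≤ 2, the longest string s ∈ L has |s| = 2 ≥ p, so it would
have to be pumpable; but pumping up (i = 2, 3, ...) produces ever longer strings, which cannot all lie in the
finite language L. So the pumping property fails for every p ≤ 2.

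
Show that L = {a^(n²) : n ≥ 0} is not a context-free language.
Assume for contradiction that L is context-free, and let p ≥ 1 be the pumping length given by the pumping lemma for CFLs.
Choose s = a^(p²). Then s ∈ L and |s| = p² ≥ p.
By the CFL pumping lemma, s = uvxyz for some u, v, x, y, z with |vxy| ≤ p, |vy| ≥ 1, and uv^i xy^i z ∈ L for every i ≥ 0.
All symbols are a's, so only lengths matter: let k = |vy|, with 1 ≤ k ≤ |vxy| ≤ p.

Take i = 2: |uv²xy²z| = p² + k, and p² < p² + k ≤ p² + p < (p + 1)².
So the length lies strictly between consecutive squares and is not a perfect square; uv²xy²z ∉ L.

This contradicts the CFL pumping lemma, which requires uv^i xy^i z ∈ L for all i ≥ 0.
Hence L = {a^(n²) : n ≥ 0} is not context-free. ∎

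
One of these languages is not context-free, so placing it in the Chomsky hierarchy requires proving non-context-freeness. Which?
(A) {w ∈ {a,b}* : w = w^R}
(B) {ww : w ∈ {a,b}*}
(B) {ww : w ∈ {a,b}*}

(B) {ww : w ∈ {a,b}*} requires the CFL pumping lemma.

- {w ∈ {a,b}* : w = w^R} is context-free (but not regular)
  • Can be shown non-regular with the regular pumping lemma
  • After pumping, the string is no longer symmetric

- {ww : w ∈ {a,b}*} is NOT context-free
  • Requires the CFL pumping lemma to prove
  • Cannot verify equality of two arbitrary substrings

The CFL pumping lemma is "stronger" in that it can prove non-membership
in the larger class of context-free languages.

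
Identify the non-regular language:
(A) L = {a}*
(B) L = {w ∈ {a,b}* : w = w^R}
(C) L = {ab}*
(B) {w ∈ {a,b}* : w = w^R}

(B) L = {w ∈ {a,b}* : w = w^R} is NOT regular.

The pumping lemma can be used to prove this:
After pumping, the string is no longer symmetric

The other languages are regular because they can be recognized by finite automata.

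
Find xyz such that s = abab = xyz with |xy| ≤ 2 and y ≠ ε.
x = 'a', y = 'b', z = 'ab'

For s = abab and p = 2, one valid decomposition is:
- x = 'a' (length 1)
- y = 'b' (length 1)
- z = 'ab' (length 2)

Verification:
- xyz = 'a' + 'b' + 'ab' = abab ✓
- |xy| = 2 ≤ 2 ✓
- |y| = 1 > 0 ✓

All pumping lemma constraints are satisfied.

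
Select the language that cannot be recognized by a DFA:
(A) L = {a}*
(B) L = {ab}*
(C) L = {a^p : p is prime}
(C) {a^p : p is prime}

(C) L = {a^p : p is prime} is NOT regular.

The pumping lemma can be used to prove this:
After pumping, the length becomes composite

The other languages are regular because they can be recognized by finite automata.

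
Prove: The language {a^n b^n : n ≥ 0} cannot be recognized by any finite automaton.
Assume for contradiction that L is regular, and let p ≥ 1 be the pumping length given by the pumping lemma.
Choose s = a^p b^p. Then s ∈ L and |s| = 2p ≥ p.
By the pumping lemma, s = xyz for some x, y, z with |xy| ≤ p, |y| ≥ 1, and xy^i z ∈ L for every i ≥ 0.
Since |xy| ≤ p and the first p symbols of s are all a's, we must have y = a^k for some k with 1 ≤ k ≤ p.

Take i = 0: xy⁰z = a^(p − k) b^p.
This string has p − k a's but p b's, and p − k < p because k ≥ 1. So xy⁰z ∉ L.

This contradicts the pumping lemma, which requires xy^i z ∈ L for all i ≥ 0.
Hence L = {a^n b^n : n ≥ 0} is not regular. ∎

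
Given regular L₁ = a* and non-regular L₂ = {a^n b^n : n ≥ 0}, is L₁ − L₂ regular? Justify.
Yes — L₁ − L₂ is regular.

The only string of a* that lies in {a^n b^n} is ε, so L₁ − L₂ = a* − {ε} = a⁺ = aa*, which is regular.

Note that the bare facts "L₁ regular, L₂ non-regular" do not settle the question by themselves: the closure of regular languages under ∪, ∩, complement and difference applies only when BOTH operands are regular. With a non-regular operand the result can come out regular or non-regular depending on the specific languages, so one has to work out L₁ − L₂ for this particular pair, as above.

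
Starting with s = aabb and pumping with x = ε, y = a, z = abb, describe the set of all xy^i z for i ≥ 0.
{xy^i z : i ≥ 0} = {a^(i+1) b^2 : i ≥ 0} = {abb, aabb, aaabb, ...}

With x = ε, y = a, z = abb: Starting with aabb and pumping the first 'a' (z = abb keeps the second 'a'), we get strings with i+1 a's followed by 2 b's for i = 0, 1, 2, ...; note bb is not produced because z always contributes one a.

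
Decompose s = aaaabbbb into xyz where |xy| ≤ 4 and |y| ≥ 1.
x = '', y = 'aaaa', z = 'bbbb'

For s = aaaabbbb and p = 4, one valid decomposition is:
- x = '' (length 0)
- y = 'aaaa' (length 4)
- z = 'bbbb' (length 4)

Verification:
- xyz = '' + 'aaaa' + 'bbbb' = aaaabbbb ✓
- |xy| = 4 ≤ 4 ✓
- |y| = 4 > 0 ✓

All pumping lemma constraints are satisfied.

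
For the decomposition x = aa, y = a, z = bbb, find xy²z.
aaaabbb

Given x = 'aa', y = 'a', z = 'bbb' and i = 2:

xy^2z = x + y·y·...·y (2 times) + z
       = 'aa' + 'a'^2 + 'bbb'
       = 'aa' + 'aa' + 'bbb'
       = 'aaaabbb'

The pumped string is 'aaaabbb' with length 7.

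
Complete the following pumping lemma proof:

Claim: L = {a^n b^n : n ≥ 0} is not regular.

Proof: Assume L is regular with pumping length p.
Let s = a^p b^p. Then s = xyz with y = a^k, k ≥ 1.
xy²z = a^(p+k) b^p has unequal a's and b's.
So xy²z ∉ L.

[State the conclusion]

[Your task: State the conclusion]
This contradicts the pumping lemma for regular languages,
which guarantees xy^i z ∈ L for all i ≥ 0.

Since our assumption that L is regular leads to a contradiction,
we conclude that L = {a^n b^n : n ≥ 0} is NOT regular. ∎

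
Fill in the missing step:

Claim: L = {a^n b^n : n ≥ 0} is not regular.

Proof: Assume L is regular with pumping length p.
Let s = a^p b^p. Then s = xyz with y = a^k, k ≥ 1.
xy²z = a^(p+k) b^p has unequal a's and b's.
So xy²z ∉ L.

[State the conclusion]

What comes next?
This contradicts the pumping lemma for regular languages,
which guarantees xy^i z ∈ L for all i ≥ 0.

Since our assumption that L is regular leads to a contradiction,
we conclude that L = {a^n b^n : n ≥ 0} is NOT regular. ∎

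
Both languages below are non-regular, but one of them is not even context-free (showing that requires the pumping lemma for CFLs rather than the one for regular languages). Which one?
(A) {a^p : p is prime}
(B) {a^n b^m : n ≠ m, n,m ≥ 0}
(A) {a^p : p is prime}

(A) {a^p : p is prime} requires the CFL pumping lemma.

- {a^n b^m : n ≠ m, n,m ≥ 0} is context-free (but not regular)
  • Can be shown non-regular with the regular pumping lemma
  • After pumping a's, we can make n = m

- {a^p : p is prime} is NOT context-free
  • Requires the CFL pumping lemma to prove
  • The CFL pumping lemma also fails because prime gaps are unbounded

The CFL pumping lemma is "stronger" in that it can prove non-membership
in the larger class of context-free languages.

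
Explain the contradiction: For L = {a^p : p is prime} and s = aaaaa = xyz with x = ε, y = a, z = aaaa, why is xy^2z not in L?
xy²z = aaaaaa ∉ L

Pumping with i = 2 replaces y = a by y² = aa:
- Original: s = xyz = aaaaa; aaaaa has length 5, which is prime, so it is in L
- Pumped: xy²z = ε · aa · aaaa = aaaaaa
- aaaaaa has length 6 = 2 × 3, which is not prime, so it is not in L

The pumping lemma would require xy²z ∈ L, so this decomposition yields a contradiction.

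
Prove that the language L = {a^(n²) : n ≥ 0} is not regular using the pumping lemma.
Assume for contradiction that L is regular, and let p ≥ 1 be the pumping length given by the pumping lemma.
Choose s = a^(p²). Then s ∈ L and |s| = p² ≥ p.
By the pumping lemma, s = xyz for some x, y, z with |xy| ≤ p, |y| ≥ 1, and xy^i z ∈ L for every i ≥ 0.
Here y = a^k for some k with 1 ≤ k ≤ |xy| ≤ p.

Take i = 2: |xy²z| = p² + k.
Now p² < p² + k ≤ p² + p < p² + 2p + 1 = (p + 1)².
So |xy²z| lies strictly between the consecutive squares p² and (p + 1)², hence is not a perfect square, and xy²z ∉ L.

This contradicts the pumping lemma, which requires xy^i z ∈ L for all i ≥ 0.
Hence L = {a^(n²) : n ≥ 0} is not regular. ∎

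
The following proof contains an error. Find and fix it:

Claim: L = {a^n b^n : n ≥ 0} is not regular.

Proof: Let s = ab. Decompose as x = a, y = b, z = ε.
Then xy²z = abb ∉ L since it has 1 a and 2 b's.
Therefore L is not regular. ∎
Error: The string s = ab might be shorter than the pumping length p.

Correction: Choose s = a^p b^p to ensure |s| ≥ p. Also, the decomposition is wrong: with |xy| ≤ p, y cannot include b's when s starts with p a's.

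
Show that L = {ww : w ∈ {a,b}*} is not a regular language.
Assume for contradiction that L is regular, and let p ≥ 1 be the pumping length given by the pumping lemma.
Choose s = a^p b a^p b. Then s ∈ L (take w = a^p b) and |s| = 2p + 2 ≥ p.
By the pumping lemma, s = xyz for some x, y, z with |xy| ≤ p, |y| ≥ 1, and xy^i z ∈ L for every i ≥ 0.
Since |xy| ≤ p and the first p symbols of s are all a's, y = a^k for some k with 1 ≤ k ≤ p.

Take i = 2: t = xy²z = a^(p + k) b a^p b.
Suppose t = uu for some string u. The string t contains exactly two b's and ends in b, so u contains exactly one b and ends in b; hence u = a^j b for some j, and uu = a^j b a^j b. Comparing with t = a^(p + k) b a^p b forces j = p + k (first block) and j = p (second block), which is impossible since k ≥ 1. So t ∉ L.

This contradicts the pumping lemma, which requires xy^i z ∈ L for all i ≥ 0.
Hence L = {ww : w ∈ {a,b}*} is not regular. ∎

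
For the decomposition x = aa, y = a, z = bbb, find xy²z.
aaaabbb

Given x = 'aa', y = 'a', z = 'bbb' and i = 2:

xy^2z = x + y·y·...·y (2 times) + z
       = 'aa' + 'a'^2 + 'bbb'
       = 'aa' + 'aa' + 'bbb'
       = 'aaaabbb'

The pumped string is 'aaaabbb' with length 7.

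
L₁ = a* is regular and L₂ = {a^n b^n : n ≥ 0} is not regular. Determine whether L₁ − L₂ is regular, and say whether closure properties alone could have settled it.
Yes — L₁ − L₂ is regular.

The only string of a* that lies in {a^n b^n} is ε, so L₁ − L₂ = a* − {ε} = a⁺ = aa*, which is regular.

Note that the bare facts "L₁ regular, L₂ non-regular" do not settle the question by themselves: the closure of regular languages under ∪, ∩, complement and difference applies only when BOTH operands are regular. With a non-regular operand the result can come out regular or non-regular depending on the specific languages, so one has to work out L₁ − L₂ for this particular pair, as above.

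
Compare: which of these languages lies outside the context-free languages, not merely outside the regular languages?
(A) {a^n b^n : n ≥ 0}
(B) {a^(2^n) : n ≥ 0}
(B) {a^(2^n) : n ≥ 0}

(B) {a^(2^n) : n ≥ 0} requires the CFL pumping lemma.

- {a^n b^n : n ≥ 0} is context-free (but not regular)
  • Can be shown non-regular with the regular pumping lemma
  • After pumping, the number of a's and b's become unequal

- {a^(2^n) : n ≥ 0} is NOT context-free
  • Requires the CFL pumping lemma to prove
  • Gaps between powers of 2 grow exponentially

The CFL pumping lemma is "stronger" in that it can prove non-membership
in the larger class of context-free languages.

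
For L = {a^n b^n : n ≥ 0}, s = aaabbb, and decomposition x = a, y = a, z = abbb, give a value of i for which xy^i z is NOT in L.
i = 3

xy³z = a · aaa · abbb = aaaaabbb; aaaaabbb has 5 a's and 3 b's; 5 ≠ 3, so it is not in L.
(Other choices also work, e.g. i = 0, 2; only i = 1 is guaranteed to stay in L since xy¹z = s.)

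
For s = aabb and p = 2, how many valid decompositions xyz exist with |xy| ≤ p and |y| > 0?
3

For s = 'aabb' with pumping length p = 2:

Constraints: |xy| ≤ 2, |y| > 0

Valid decompositions (|xy| ≤ p, |y| ≥ 1):
  • x='', y='a', z='abb'
  • x='a', y='a', z='bb'
  • x='', y='aa', z='bb'

Total count: 3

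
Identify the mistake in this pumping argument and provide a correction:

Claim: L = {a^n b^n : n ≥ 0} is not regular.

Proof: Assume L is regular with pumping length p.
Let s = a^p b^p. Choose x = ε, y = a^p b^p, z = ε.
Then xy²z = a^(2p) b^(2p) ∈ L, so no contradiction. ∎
Error: The decomposition violates |xy| ≤ p. With y = a^p b^p, |xy| = |y| = 2p > p. (The proof also miscomputes xy²z, which would be a^p b^p a^p b^p rather than a^(2p) b^(2p), and it wrongly treats one harmless decomposition as settling the matter — the prover does not get to choose the decomposition.)

Correction: The pumping lemma requires |xy| ≤ p, and the argument must handle every decomposition satisfying |xy| ≤ p, |y| ≥ 1. Since s starts with p a's, any such y consists only of a's, say y = a^k with k ≥ 1. Then xy²z = a^(p+k) b^p has unequal numbers of a's and b's, so xy²z ∉ L — the required contradiction.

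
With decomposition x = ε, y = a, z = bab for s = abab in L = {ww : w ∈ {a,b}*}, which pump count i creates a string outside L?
i = 3

xy³z = ε · aaa · bab = aaabab; aaabab has length 6; its halves are aaa and bab, which differ, so it is not in L.
(Other choices also work, e.g. i = 0, 2; only i = 1 is guaranteed to stay in L since xy¹z = s.)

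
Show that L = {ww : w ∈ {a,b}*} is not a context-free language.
Assume for contradiction that L is context-free, and let p ≥ 1 be the pumping length given by the pumping lemma for CFLs.
Choose s = a^p b^p a^p b^p. Then s ∈ L (take w = a^p b^p) and |s| = 4p ≥ p.
By the CFL pumping lemma, s = uvxyz for some u, v, x, y, z with |vxy| ≤ p, |vy| ≥ 1, and uv^i xy^i z ∈ L for every i ≥ 0.

Write s as four blocks A₁ B₁ A₂ B₂ with A₁ = A₂ = a^p and B₁ = B₂ = b^p. Since |vxy| ≤ p, the window vxy lies inside at most two adjacent blocks. Take i = 0 and let t = uxz, so |t| = 4p − |vy| with 1 ≤ |vy| ≤ p. If |t| is odd, t ∉ L immediately, so assume |vy| is even (hence |vy| ≥ 2) and |t|/2 = 2p − |vy|/2, which satisfies p ≤ |t|/2 ≤ 2p − 1.

Case 1 (vxy inside A₁B₁): t = a^(p−j) b^(p−l) a^p b^p with j + l = |vy|. The second half of t has length < 2p, so it is a suffix of the trailing a^p b^p and ends in b; the first half is a^(p−j) b^(p−l) a^((j+l)/2), which ends in a because (j+l)/2 ≥ 1. The halves differ, so t ∉ L.

Case 2 (vxy inside B₁A₂, straddling the middle): t = a^p b^(p−j) a^(p−l) b^p with j + l = |vy|. If t = ww, then w is a prefix of t of length ≥ p, so w begins with a^p; and w is a suffix of t of length ≥ p, so w ends with b^p. That forces |w| ≥ 2p, contradicting |w| = |t|/2 ≤ 2p − 1. So t ∉ L.

Case 3 (vxy inside A₂B₂): t = a^p b^p a^(p−j) b^(p−l) with j + l = |vy|. The first half of t is a prefix of a^p b^p, so it begins with a; the second half is b^((j+l)/2) a^(p−j) b^(p−l), which begins with b. The halves differ, so t ∉ L.

In every case uv⁰xy⁰z = uxz ∉ L.

This contradicts the CFL pumping lemma, which requires uv^i xy^i z ∈ L for all i ≥ 0.
Hence L = {ww : w ∈ {a,b}*} is not context-free. ∎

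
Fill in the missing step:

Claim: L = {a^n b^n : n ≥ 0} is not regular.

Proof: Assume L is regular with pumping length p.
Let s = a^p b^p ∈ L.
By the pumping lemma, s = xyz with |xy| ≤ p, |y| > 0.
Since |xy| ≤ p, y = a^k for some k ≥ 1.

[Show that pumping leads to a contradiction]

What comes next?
Consider xy²z = a^(p+k) b^p.

Since k ≥ 1, we have p + k > p.
So xy²z has more a's than b's: (p+k) a's vs p b's.
This means xy²z ∉ L because a^n b^n requires equal counts.

This contradicts the pumping lemma which states xy²z ∈ L.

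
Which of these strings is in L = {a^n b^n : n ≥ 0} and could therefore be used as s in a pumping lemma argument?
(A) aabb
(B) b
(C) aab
(A) aabb

The pumping lemma is applied to a string s that lies in L, so first check membership of each option:
- (A) aabb = a^2 b^2 has equal counts (2 = 2), so it is in L ✓
- (B) b has 0 a's and 1 b's; 0 ≠ 1, so it is not in L ✗
- (C) aab has 2 a's and 1 b's; 2 ≠ 1, so it is not in L ✗

Only (A) aabb is in L, so it is the only candidate that could play the role of s.
(In a complete proof one picks s in terms of the pumping length p so that |s| ≥ p is guaranteed; a fixed string like aabb illustrates the shape of such an s.)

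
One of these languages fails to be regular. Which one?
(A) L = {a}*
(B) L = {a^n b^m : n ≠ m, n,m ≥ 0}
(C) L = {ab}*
(B) {a^n b^m : n ≠ m, n,m ≥ 0}

(B) L = {a^n b^m : n ≠ m, n,m ≥ 0} is NOT regular.

The pumping lemma can be used to prove this:
After pumping a's, we can make n = m

The other languages are regular because they can be recognized by finite automata.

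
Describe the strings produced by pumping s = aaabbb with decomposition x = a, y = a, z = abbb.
{xy^i z : i ≥ 0} = {a^(2+i) b^3 : i ≥ 0} = {aabbb, aaabbb, aaaabbb, ...}

With x = a, y = a, z = abbb: Starting with aaabbb and pumping the second 'a', we get strings with 2+i a's followed by 3 b's for i = 0, 1, 2, ...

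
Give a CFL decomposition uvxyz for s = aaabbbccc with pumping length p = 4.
u='aa', v='a', x='bb', y='b', z='ccc'

For s = aaabbbccc with pumping length p = 4:

One valid decomposition:
- u = 'aa'
- v = 'a'
- x = 'bb'
- y = 'b'
- z = 'ccc'

Verification:
- uvxyz = 'aa' + 'a' + 'bb' + 'b' + 'ccc' = aaabbbccc ✓
- |vxy| = |'abbb'| = 4 ≤ 4 ✓
- |vy| = |'ab'| = 2 > 0 ✓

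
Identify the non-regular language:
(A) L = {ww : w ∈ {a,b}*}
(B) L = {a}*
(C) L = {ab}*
(A) {ww : w ∈ {a,b}*}

(A) L = {ww : w ∈ {a,b}*} is NOT regular.

The pumping lemma can be used to prove this:
After pumping, the two halves no longer match

The other languages are regular because they can be recognized by finite automata.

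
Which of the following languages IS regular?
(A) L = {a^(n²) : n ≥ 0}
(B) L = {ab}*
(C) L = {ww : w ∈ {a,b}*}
(B) {ab}*

(B) L = {ab}* is regular.

This can be recognized by a finite automaton (DFA/NFA).
Regular expressions like {ab}* define regular languages.

The other choices are not regular:
- {a^(n²) : n ≥ 0}: After pumping, length is no longer a perfect square
- {ww : w ∈ {a,b}*}: After pumping, the two halves no longer match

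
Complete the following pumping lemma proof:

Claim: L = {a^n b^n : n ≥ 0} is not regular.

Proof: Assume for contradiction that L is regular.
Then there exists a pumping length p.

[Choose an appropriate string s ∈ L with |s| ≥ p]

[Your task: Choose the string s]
s = a^p b^p

This string is in L (has equal a's and b's) and has length 2p ≥ p.
Any decomposition xyz with |xy| ≤ p means y consists only of a's,
so pumping will unbalance the counts.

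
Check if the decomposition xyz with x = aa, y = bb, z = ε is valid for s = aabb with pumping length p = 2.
Violated: |xy| ≤ p

The decomposition x = aa, y = bb, z = ε for s = aabb with p = 2
violates the constraint: |xy| ≤ p

|xy| = |aabb| = 4 > 2 = p. The decomposition puts too many characters in xy.

Pumping lemma constraints:
1. xyz = s (decomposition is valid)
2. |xy| ≤ p
3. |y| > 0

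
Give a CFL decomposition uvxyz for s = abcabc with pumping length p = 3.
u='ab', v='c', x='a', y='b', z='c'

For s = abcabc with pumping length p = 3:

One valid decomposition:
- u = 'ab'
- v = 'c'
- x = 'a'
- y = 'b'
- z = 'c'

Verification:
- uvxyz = 'ab' + 'c' + 'a' + 'b' + 'c' = abcabc ✓
- |vxy| = |'cab'| = 3 ≤ 3 ✓
- |vy| = |'cb'| = 2 > 0 ✓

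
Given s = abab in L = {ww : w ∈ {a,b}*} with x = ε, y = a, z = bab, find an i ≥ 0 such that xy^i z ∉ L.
i = 3

xy³z = ε · aaa · bab = aaabab; aaabab has length 6; its halves are aaa and bab, which differ, so it is not in L.
(Other choices also work, e.g. i = 0, 2; only i = 1 is guaranteed to stay in L since xy¹z = s.)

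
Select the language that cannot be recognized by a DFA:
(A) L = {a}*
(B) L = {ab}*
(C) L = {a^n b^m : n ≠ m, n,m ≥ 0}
(C) {a^n b^m : n ≠ m, n,m ≥ 0}

(C) L = {a^n b^m : n ≠ m, n,m ≥ 0} is NOT regular.

The pumping lemma can be used to prove this:
After pumping a's, we can make n = m

The other languages are regular because they can be recognized by finite automata.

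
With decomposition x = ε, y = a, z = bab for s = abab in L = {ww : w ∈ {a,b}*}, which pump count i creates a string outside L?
i = 2

xy²z = ε · aa · bab = aabab; aabab has odd length 5, so it cannot be written as ww and is not in L.
(Other choices also work, e.g. i = 0, 3; only i = 1 is guaranteed to stay in L since xy¹z = s.)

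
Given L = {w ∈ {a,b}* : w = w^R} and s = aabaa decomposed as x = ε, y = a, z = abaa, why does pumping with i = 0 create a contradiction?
xy⁰z = abaa ∉ L

Pumping with i = 0 replaces y = a by y⁰ = ε:
- Original: s = xyz = aabaa; aabaa reversed is aabaa, the same string, so it is a palindrome and is in L
- Pumped: xy⁰z = ε · ε · abaa = abaa
- abaa reversed is aaba ≠ abaa, so it is not a palindrome and is not in L

The pumping lemma would require xy⁰z ∈ L, so this decomposition yields a contradiction.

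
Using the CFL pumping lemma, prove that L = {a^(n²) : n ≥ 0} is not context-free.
Assume for contradiction that L is context-free, and let p ≥ 1 be the pumping length given by the pumping lemma for CFLs.
Choose s = a^(p²). Then s ∈ L and |s| = p² ≥ p.
By the CFL pumping lemma, s = uvxyz for some u, v, x, y, z with |vxy| ≤ p, |vy| ≥ 1, and uv^i xy^i z ∈ L for every i ≥ 0.
All symbols are a's, so only lengths matter: let k = |vy|, with 1 ≤ k ≤ |vxy| ≤ p.

Take i = 2: |uv²xy²z| = p² + k, and p² < p² + k ≤ p² + p < (p + 1)².
So the length lies strictly between consecutive squares and is not a perfect square; uv²xy²z ∉ L.

This contradicts the CFL pumping lemma, which requires uv^i xy^i z ∈ L for all i ≥ 0.
Hence L = {a^(n²) : n ≥ 0} is not context-free. ∎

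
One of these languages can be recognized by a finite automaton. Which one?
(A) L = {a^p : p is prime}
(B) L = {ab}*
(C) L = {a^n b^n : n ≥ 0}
(B) {ab}*

(B) L = {ab}* is regular.

This can be recognized by a finite automaton (DFA/NFA).
Regular expressions like {ab}* define regular languages.

The other choices are not regular:
- {a^p : p is prime}: After pumping, the length becomes composite
- {a^n b^n : n ≥ 0}: After pumping, the number of a's and b's become unequal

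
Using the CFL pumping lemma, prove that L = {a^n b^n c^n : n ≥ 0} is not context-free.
Assume for contradiction that L is context-free, and let p ≥ 1 be the pumping length given by the pumping lemma for CFLs.
Choose s = a^p b^p c^p. Then s ∈ L and |s| = 3p ≥ p.
By the CFL pumping lemma, s = uvxyz for some u, v, x, y, z with |vxy| ≤ p, |vy| ≥ 1, and uv^i xy^i z ∈ L for every i ≥ 0.

Because |vxy| ≤ p, the window vxy cannot contain both an a and a c: any substring of s containing both must include the entire block b^p plus at least one a and one c, so it has length ≥ p + 2 > p.
Hence at least one of the letters a, c does not occur in vy at all.

Take i = 0: the string uxz is obtained from s by deleting |vy| ≥ 1 symbols, so |uxz| = 3p − |vy| < 3p.
But the letter (a or c) that does not occur in vy still occurs exactly p times in uxz. Every string of L with exactly p copies of some letter is a^p b^p c^p, of length 3p. Since |uxz| < 3p, uxz ∉ L.

This contradicts the CFL pumping lemma, which requires uv^i xy^i z ∈ L for all i ≥ 0.
Hence L = {a^n b^n c^n : n ≥ 0} is not context-free. ∎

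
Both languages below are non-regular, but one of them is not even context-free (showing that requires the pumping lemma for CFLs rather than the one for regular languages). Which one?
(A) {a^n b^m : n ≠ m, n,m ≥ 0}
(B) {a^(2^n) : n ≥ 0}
(B) {a^(2^n) : n ≥ 0}

(B) {a^(2^n) : n ≥ 0} requires the CFL pumping lemma.

- {a^n b^m : n ≠ m, n,m ≥ 0} is context-free (but not regular)
  • Can be shown non-regular with the regular pumping lemma
  • After pumping a's, we can make n = m

- {a^(2^n) : n ≥ 0} is NOT context-free
  • Requires the CFL pumping lemma to prove
  • Gaps between powers of 2 grow exponentially

The CFL pumping lemma is "stronger" in that it can prove non-membership
in the larger class of context-free languages.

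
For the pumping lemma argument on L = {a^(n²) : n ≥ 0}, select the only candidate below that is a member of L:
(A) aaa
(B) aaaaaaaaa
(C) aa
(B) aaaaaaaaa

The pumping lemma is applied to a string s that lies in L, so first check membership of each option:
- (A) aaa has length 3, strictly between 1² = 1 and 2² = 4, so it is not in L ✗
- (B) aaaaaaaaa has length 9 = 3², a perfect square, so it is in L ✓
- (C) aa has length 2, strictly between 1² = 1 and 2² = 4, so it is not in L ✗

Only (B) aaaaaaaaa is in L, so it is the only candidate that could play the role of s.
(In a complete proof one picks s in terms of the pumping length p so that |s| ≥ p is guaranteed; a fixed string like aaaaaaaaa illustrates the shape of such an s.)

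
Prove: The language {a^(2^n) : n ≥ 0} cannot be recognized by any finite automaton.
Assume for contradiction that L is regular, and let p ≥ 1 be the pumping length given by the pumping lemma.
Choose s = a^(2^p). Then s ∈ L and |s| = 2^p ≥ p.
By the pumping lemma, s = xyz for some x, y, z with |xy| ≤ p, |y| ≥ 1, and xy^i z ∈ L for every i ≥ 0.
Here y = a^k for some k with 1 ≤ k ≤ |xy| ≤ p, and p < 2^p.

Take i = 2: |xy²z| = 2^p + k.
Now 2^p < 2^p + k ≤ 2^p + p < 2^p + 2^p = 2^(p+1).
So |xy²z| lies strictly between the consecutive powers of two 2^p and 2^(p+1), hence is not a power of 2, and xy²z ∉ L.

This contradicts the pumping lemma, which requires xy^i z ∈ L for all i ≥ 0.
Hence L = {a^(2^n) : n ≥ 0} is not regular. ∎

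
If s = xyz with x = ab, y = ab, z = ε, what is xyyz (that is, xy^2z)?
ababab

Given x = 'ab', y = 'ab', z = '' and i = 2:

xy^2z = x + y·y·...·y (2 times) + z
       = 'ab' + 'ab'^2 + ''
       = 'ab' + 'abab' + ''
       = 'ababab'

The pumped string is 'ababab' with length 6.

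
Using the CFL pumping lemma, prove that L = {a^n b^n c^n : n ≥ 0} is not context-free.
Assume for contradiction that L is context-free, and let p ≥ 1 be the pumping length given by the pumping lemma for CFLs.
Choose s = a^p b^p c^p. Then s ∈ L and |s| = 3p ≥ p.
By the CFL pumping lemma, s = uvxyz for some u, v, x, y, z with |vxy| ≤ p, |vy| ≥ 1, and uv^i xy^i z ∈ L for every i ≥ 0.

Because |vxy| ≤ p, the window vxy cannot contain both an a and a c: any substring of s containing both must include the entire block b^p plus at least one a and one c, so it has length ≥ p + 2 > p.
Hence at least one of the letters a, c does not occur in vy at all.

Take i = 0: the string uxz is obtained from s by deleting |vy| ≥ 1 symbols, so |uxz| = 3p − |vy| < 3p.
But the letter (a or c) that does not occur in vy still occurs exactly p times in uxz. Every string of L with exactly p copies of some letter is a^p b^p c^p, of length 3p. Since |uxz| < 3p, uxz ∉ L.

This contradicts the CFL pumping lemma, which requires uv^i xy^i z ∈ L for all i ≥ 0.
Hence L = {a^n b^n c^n : n ≥ 0} is not context-free. ∎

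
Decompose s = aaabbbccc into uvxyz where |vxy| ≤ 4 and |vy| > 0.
u='aa', v='a', x='bb', y='b', z='ccc'

For s = aaabbbccc with pumping length p = 4:

One valid decomposition:
- u = 'aa'
- v = 'a'
- x = 'bb'
- y = 'b'
- z = 'ccc'

Verification:
- uvxyz = 'aa' + 'a' + 'bb' + 'b' + 'ccc' = aaabbbccc ✓
- |vxy| = |'abbb'| = 4 ≤ 4 ✓
- |vy| = |'ab'| = 2 > 0 ✓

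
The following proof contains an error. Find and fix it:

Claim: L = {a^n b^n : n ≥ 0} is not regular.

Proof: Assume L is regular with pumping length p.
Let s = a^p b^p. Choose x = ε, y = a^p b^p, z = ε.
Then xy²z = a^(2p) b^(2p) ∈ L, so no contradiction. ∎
Error: The decomposition violates |xy| ≤ p. With y = a^p b^p, |xy| = |y| = 2p > p. (The proof also miscomputes xy²z, which would be a^p b^p a^p b^p rather than a^(2p) b^(2p), and it wrongly treats one harmless decomposition as settling the matter — the prover does not get to choose the decomposition.)

Correction: The pumping lemma requires |xy| ≤ p, and the argument must handle every decomposition satisfying |xy| ≤ p, |y| ≥ 1. Since s starts with p a's, any such y consists only of a's, say y = a^k with k ≥ 1. Then xy²z = a^(p+k) b^p has unequal numbers of a's and b's, so xy²z ∉ L — the required contradiction.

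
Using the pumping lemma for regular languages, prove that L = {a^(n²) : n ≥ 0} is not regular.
Assume for contradiction that L is regular, and let p ≥ 1 be the pumping length given by the pumping lemma.
Choose s = a^(p²). Then s ∈ L and |s| = p² ≥ p.
By the pumping lemma, s = xyz for some x, y, z with |xy| ≤ p, |y| ≥ 1, and xy^i z ∈ L for every i ≥ 0.
Here y = a^k for some k with 1 ≤ k ≤ |xy| ≤ p.

Take i = 2: |xy²z| = p² + k.
Now p² < p² + k ≤ p² + p < p² + 2p + 1 = (p + 1)².
So |xy²z| lies strictly between the consecutive squares p² and (p + 1)², hence is not a perfect square, and xy²z ∉ L.

This contradicts the pumping lemma, which requires xy^i z ∈ L for all i ≥ 0.
Hence L = {a^(n²) : n ≥ 0} is not regular. ∎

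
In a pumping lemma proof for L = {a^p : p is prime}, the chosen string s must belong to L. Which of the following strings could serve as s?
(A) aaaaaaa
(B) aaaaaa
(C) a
(A) aaaaaaa

The pumping lemma is applied to a string s that lies in L, so first check membership of each option:
- (A) aaaaaaa has length 7, which is prime, so it is in L ✓
- (B) aaaaaa has length 6 = 2 × 3, which is not prime, so it is not in L ✗
- (C) a has length 1, which is not prime, so it is not in L ✗

Only (A) aaaaaaa is in L, so it is the only candidate that could play the role of s.
(In a complete proof one picks s in terms of the pumping length p so that |s| ≥ p is guaranteed; a fixed string like aaaaaaa illustrates the shape of such an s.)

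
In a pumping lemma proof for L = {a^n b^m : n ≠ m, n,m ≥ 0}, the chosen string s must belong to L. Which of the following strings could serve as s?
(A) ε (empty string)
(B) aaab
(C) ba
(B) aaab

The pumping lemma is applied to a string s that lies in L, so first check membership of each option:
- (A) ε = a^0 b^0 has n = m = 0, so it is not in L ✗
- (B) aaab = a^3 b^1 with 3 ≠ 1, so it is in L ✓
- (C) ba has an a after a b, so it is not of the form a^n b^m and is not in L ✗

Only (B) aaab is in L, so it is the only candidate that could play the role of s.
(In a complete proof one picks s in terms of the pumping length p so that |s| ≥ p is guaranteed; a fixed string like aaab illustrates the shape of such an s.)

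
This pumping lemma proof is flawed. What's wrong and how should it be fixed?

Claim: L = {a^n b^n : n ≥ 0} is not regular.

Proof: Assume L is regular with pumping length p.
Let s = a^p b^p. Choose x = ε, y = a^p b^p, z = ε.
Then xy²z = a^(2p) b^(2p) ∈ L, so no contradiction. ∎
Error: The decomposition violates |xy| ≤ p. With y = a^p b^p, |xy| = |y| = 2p > p. (The proof also miscomputes xy²z, which would be a^p b^p a^p b^p rather than a^(2p) b^(2p), and it wrongly treats one harmless decomposition as settling the matter — the prover does not get to choose the decomposition.)

Correction: The pumping lemma requires |xy| ≤ p, and the argument must handle every decomposition satisfying |xy| ≤ p, |y| ≥ 1. Since s starts with p a's, any such y consists only of a's, say y = a^k with k ≥ 1. Then xy²z = a^(p+k) b^p has unequal numbers of a's and b's, so xy²z ∉ L — the required contradiction.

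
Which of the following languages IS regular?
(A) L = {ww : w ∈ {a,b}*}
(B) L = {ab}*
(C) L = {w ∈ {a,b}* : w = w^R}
(B) {ab}*

(B) L = {ab}* is regular.

This can be recognized by a finite automaton (DFA/NFA).
Regular expressions like {ab}* define regular languages.

The other choices are not regular:
- {w ∈ {a,b}* : w = w^R}: After pumping, the string is no longer symmetric
- {ww : w ∈ {a,b}*}: After pumping, the two halves no longer match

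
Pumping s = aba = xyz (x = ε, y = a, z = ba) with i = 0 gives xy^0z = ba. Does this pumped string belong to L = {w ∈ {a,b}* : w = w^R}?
No

xy⁰z = ε · ε · ba = ba.
ba reversed is ab ≠ ba, so it is not a palindrome and is not in L.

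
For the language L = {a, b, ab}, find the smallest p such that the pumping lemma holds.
p = 3

For a finite language L, the pumping lemma holds vacuously if p > max|s| for s ∈ L.

The longest string in L = {a, b, ab} has length 2.
If p = 3, then no string s ∈ L has |s| ≥ p, so the condition is vacuously true.

The minimum pumping length is p = 3.

Why no smaller p works: for any p ≤ 2, the longest string s ∈ L has |s| = 2 ≥ p, so it would
have to be pumpable; but pumping up (i = 2, 3, ...) produces ever longer strings, which cannot all lie in the
finite language L. So the pumping property fails for every p ≤ 2.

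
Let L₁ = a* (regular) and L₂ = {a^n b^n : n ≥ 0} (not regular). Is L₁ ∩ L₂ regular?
Yes — L₁ ∩ L₂ is regular.

A string of a* contains no b's, and the only string of {a^n b^n} with no b's is ε (n = 0). So L₁ ∩ L₂ = {ε}, a finite language, which is regular.

Note that the bare facts "L₁ regular, L₂ non-regular" do not settle the question by themselves: the closure of regular languages under ∪, ∩, complement and difference applies only when BOTH operands are regular. With a non-regular operand the result can come out regular or non-regular depending on the specific languages, so one has to work out L₁ ∩ L₂ for this particular pair, as above.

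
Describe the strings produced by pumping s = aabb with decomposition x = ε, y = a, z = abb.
{xy^i z : i ≥ 0} = {a^(i+1) b^2 : i ≥ 0} = {abb, aabb, aaabb, ...}

With x = ε, y = a, z = abb: Starting with aabb and pumping the first 'a' (z = abb keeps the second 'a'), we get strings with i+1 a's followed by 2 b's for i = 0, 1, 2, ...; note bb is not produced because z always contributes one a.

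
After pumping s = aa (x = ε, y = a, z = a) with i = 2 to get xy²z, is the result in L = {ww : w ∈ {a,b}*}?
No

xy²z = ε · aa · a = aaa.
aaa has odd length 3, so it cannot be written as ww and is not in L.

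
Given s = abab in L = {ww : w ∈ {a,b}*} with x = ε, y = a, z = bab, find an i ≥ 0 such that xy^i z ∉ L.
i = 3

xy³z = ε · aaa · bab = aaabab; aaabab has length 6; its halves are aaa and bab, which differ, so it is not in L.
(Other choices also work, e.g. i = 0, 2; only i = 1 is guaranteed to stay in L since xy¹z = s.)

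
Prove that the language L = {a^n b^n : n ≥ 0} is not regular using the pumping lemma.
Assume for contradiction that L is regular, and let p ≥ 1 be the pumping length given by the pumping lemma.
Choose s = a^p b^p. Then s ∈ L and |s| = 2p ≥ p.
By the pumping lemma, s = xyz for some x, y, z with |xy| ≤ p, |y| ≥ 1, and xy^i z ∈ L for every i ≥ 0.
Since |xy| ≤ p and the first p symbols of s are all a's, we must have y = a^k for some k with 1 ≤ k ≤ p.

Take i = 0: xy⁰z = a^(p − k) b^p.
This string has p − k a's but p b's, and p − k < p because k ≥ 1. So xy⁰z ∉ L.

This contradicts the pumping lemma, which requires xy^i z ∈ L for all i ≥ 0.
Hence L = {a^n b^n : n ≥ 0} is not regular. ∎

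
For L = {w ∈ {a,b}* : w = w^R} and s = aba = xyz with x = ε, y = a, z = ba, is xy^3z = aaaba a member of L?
No

xy³z = ε · aaa · ba = aaaba.
aaaba reversed is abaaa ≠ aaaba, so it is not a palindrome and is not in L.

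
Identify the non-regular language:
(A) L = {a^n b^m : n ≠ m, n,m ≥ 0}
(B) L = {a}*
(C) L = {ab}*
(A) {a^n b^m : n ≠ m, n,m ≥ 0}

(A) L = {a^n b^m : n ≠ m, n,m ≥ 0} is NOT regular.

The pumping lemma can be used to prove this:
After pumping a's, we can make n = m

The other languages are regular because they can be recognized by finite automata.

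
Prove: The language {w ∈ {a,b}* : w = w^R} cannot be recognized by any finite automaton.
Assume for contradiction that L is regular, and let p ≥ 1 be the pumping length given by the pumping lemma.
Choose s = a^p b a^p. Then s ∈ L (it reads the same in both directions) and |s| = 2p + 1 ≥ p.
By the pumping lemma, s = xyz for some x, y, z with |xy| ≤ p, |y| ≥ 1, and xy^i z ∈ L for every i ≥ 0.
Since |xy| ≤ p and the first p symbols of s are all a's, y = a^k for some k with 1 ≤ k ≤ p.

Take i = 0: xy⁰z = a^(p − k) b a^p.
Its reversal is a^p b a^(p − k). These differ because the block of a's before the unique b has length p − k in one and p in the other, and p − k ≠ p since k ≥ 1. So xy⁰z is not a palindrome, i.e. xy⁰z ∉ L.

This contradicts the pumping lemma, which requires xy^i z ∈ L for all i ≥ 0.
Hence L = {w ∈ {a,b}* : w = w^R} is not regular. ∎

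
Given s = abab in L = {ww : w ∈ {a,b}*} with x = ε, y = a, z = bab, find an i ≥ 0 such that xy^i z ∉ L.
i = 2

xy²z = ε · aa · bab = aabab; aabab has odd length 5, so it cannot be written as ww and is not in L.
(Other choices also work, e.g. i = 0, 3; only i = 1 is guaranteed to stay in L since xy¹z = s.)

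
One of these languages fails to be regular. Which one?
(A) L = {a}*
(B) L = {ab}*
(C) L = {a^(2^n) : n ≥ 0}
(C) {a^(2^n) : n ≥ 0}

(C) L = {a^(2^n) : n ≥ 0} is NOT regular.

The pumping lemma can be used to prove this:
After pumping, length is no longer a power of 2

The other languages are regular because they can be recognized by finite automata.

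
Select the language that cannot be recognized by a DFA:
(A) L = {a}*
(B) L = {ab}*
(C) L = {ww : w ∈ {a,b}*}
(C) {ww : w ∈ {a,b}*}

(C) L = {ww : w ∈ {a,b}*} is NOT regular.

The pumping lemma can be used to prove this:
After pumping, the two halves no longer match

The other languages are regular because they can be recognized by finite automata.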